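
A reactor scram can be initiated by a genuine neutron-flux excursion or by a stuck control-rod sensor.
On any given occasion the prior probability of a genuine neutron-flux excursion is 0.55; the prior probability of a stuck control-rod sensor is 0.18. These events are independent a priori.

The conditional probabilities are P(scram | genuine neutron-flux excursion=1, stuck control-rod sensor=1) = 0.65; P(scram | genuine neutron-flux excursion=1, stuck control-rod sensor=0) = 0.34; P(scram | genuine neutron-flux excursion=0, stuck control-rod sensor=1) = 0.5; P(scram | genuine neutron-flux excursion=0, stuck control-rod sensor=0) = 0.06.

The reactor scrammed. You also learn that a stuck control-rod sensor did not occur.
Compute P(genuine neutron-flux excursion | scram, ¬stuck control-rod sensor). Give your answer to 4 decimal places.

Enumerate both values of genuine neutron-flux excursion and weight by the priors:
  P(scram | ¬stuck control-rod sensor) = 0.06*0.45 + 0.34*0.55
        = 0.027000 + 0.187000 = 0.214000
Configurations with genuine neutron-flux excursion contribute 0.187000, so
  P(genuine neutron-flux excursion | scram, ¬stuck control-rod sensor) = 0.187000 / 0.214000 ≈ 0.8738

P(genuine neutron-flux excursion | scram, ¬stuck control-rod sensor) ≈ 0.8738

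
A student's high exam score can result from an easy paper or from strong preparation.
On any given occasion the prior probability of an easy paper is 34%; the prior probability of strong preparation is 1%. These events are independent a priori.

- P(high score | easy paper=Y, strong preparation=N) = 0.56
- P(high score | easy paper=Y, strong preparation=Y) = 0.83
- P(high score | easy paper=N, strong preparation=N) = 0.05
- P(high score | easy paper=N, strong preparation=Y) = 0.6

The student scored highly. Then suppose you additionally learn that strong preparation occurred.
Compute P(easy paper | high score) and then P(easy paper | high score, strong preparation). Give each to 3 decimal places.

P(easy paper | high score) ≈ 0.839; P(easy paper | high score, strong preparation) ≈ 0.416

P(high score) = 0.05*0.66*0.99 + 0.6*0.66*0.01 + 0.56*0.34*0.99 + 0.83*0.34*0.01 = 0.032670 + 0.003960 + 0.188496 + 0.002822 = 0.227948
The easy paper-present share is 0.188496 + 0.002822 = 0.191318.
P(easy paper | high score) = 0.191318 / 0.227948 ≈ 0.839

Now also conditioning on strong preparation=true:
Sum P(high score|·) weighted by the priors over both values of easy paper:
  P(high score | strong preparation) = 0.6·0.66 + 0.83·0.34
        = 0.396000 + 0.282200 = 0.678200
Configurations with easy paper contribute 0.282200, so
  P(easy paper | high score, strong preparation) = 0.282200 / 0.678200 ≈ 0.416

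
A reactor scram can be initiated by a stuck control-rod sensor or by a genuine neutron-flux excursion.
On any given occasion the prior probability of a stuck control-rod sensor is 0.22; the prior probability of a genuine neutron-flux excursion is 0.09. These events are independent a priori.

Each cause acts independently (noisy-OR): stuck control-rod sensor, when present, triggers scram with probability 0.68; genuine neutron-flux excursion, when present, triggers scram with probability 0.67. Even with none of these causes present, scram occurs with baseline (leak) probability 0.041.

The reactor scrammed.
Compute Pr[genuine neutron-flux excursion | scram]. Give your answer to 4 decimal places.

Pr[genuine neutron-flux excursion | scram] ≈ 0.2815

Under noisy-OR, P(scram | causes) = 1 − (1−0.041)·∏(1−qᵢ) over the active causes.
Enumerate the 4 (stuck control-rod sensor, genuine neutron-flux excursion) configurations and weight by the priors:
  P(scram) = 0.041×0.78×0.91 + 0.68353×0.78×0.09 + 0.69312×0.22×0.91 + 0.89873×0.22×0.09
        = 0.029102 + 0.047984 + 0.138763 + 0.017795 = 0.233644
Configurations with genuine neutron-flux excursion contribute 0.065779, so
  P(genuine neutron-flux excursion | scram) = 0.065779 / 0.233644 ≈ 0.2815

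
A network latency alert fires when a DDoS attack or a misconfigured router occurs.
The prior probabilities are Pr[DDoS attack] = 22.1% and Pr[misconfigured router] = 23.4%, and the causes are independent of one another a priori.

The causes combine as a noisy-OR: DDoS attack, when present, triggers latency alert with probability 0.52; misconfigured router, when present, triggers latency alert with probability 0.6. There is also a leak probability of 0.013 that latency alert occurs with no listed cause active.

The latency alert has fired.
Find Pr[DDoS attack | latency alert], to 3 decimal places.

Pr[DDoS attack | latency alert] ≈ 0.526

Under noisy-OR, P(latency alert | causes) = 1 − (1−0.013)·∏(1−qᵢ) over the active causes.
P(latency alert) = 0.013·0.779·0.766 + 0.6052·0.779·0.234 + 0.52624·0.221·0.766 + 0.810496·0.221·0.234 = 0.007757 + 0.110319 + 0.089085 + 0.041914 = 0.249075
The DDoS attack-present share is 0.089085 + 0.041914 = 0.130999.
P(DDoS attack | latency alert) = 0.130999 / 0.249075 ≈ 0.526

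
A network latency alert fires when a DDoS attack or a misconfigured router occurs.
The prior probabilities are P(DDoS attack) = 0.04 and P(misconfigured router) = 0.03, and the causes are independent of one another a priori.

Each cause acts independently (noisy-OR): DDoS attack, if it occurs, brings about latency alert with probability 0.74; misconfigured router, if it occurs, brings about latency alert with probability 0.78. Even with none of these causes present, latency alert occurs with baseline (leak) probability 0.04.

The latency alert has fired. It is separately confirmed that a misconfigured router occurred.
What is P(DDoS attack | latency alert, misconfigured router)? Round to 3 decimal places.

P(DDoS attack | latency alert, misconfigured router) ≈ 0.048

Under noisy-OR, P(latency alert | causes) = 1 − (1−0.04)·∏(1−qᵢ) over the active causes.
For the numerator, keep only DDoS attack=true terms: 0.945088×0.04 = 0.037804
Normalizer over all consistent configurations: 0.7888×0.96 + 0.945088×0.04 = 0.795052
Posterior = 0.037804 / 0.795052 ≈ 0.048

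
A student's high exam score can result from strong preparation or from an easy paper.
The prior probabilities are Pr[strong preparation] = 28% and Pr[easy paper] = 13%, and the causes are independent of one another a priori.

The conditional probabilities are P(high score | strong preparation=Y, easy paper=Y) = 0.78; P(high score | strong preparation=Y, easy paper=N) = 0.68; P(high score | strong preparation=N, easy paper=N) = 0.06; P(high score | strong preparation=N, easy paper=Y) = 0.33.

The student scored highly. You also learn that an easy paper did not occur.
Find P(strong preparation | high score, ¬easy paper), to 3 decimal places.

Weight on strong preparation=true, given the evidence: 0.68*0.28 = 0.190400
The normalizing constant is 0.06*0.72 + 0.68*0.28 = 0.233600
Posterior = 0.190400 / 0.233600 ≈ 0.815

P(strong preparation | high score, ¬easy paper) ≈ 0.815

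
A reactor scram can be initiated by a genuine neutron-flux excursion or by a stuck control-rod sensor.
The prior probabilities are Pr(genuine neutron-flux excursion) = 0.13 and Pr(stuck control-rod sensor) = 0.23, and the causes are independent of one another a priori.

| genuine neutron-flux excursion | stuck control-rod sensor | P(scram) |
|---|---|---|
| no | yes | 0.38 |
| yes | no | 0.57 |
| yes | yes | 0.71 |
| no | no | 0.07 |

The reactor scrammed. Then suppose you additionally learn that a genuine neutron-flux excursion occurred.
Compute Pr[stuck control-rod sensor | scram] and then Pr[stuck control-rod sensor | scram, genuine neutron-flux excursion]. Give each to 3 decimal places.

Numerator (weight on configurations with stuck control-rod sensor): 0.076038 + 0.021229 = 0.097267
The normalizing constant is 0.07*0.87*0.77 + 0.38*0.87*0.23 + 0.57*0.13*0.77 + 0.71*0.13*0.23 = 0.201217
P(stuck control-rod sensor | scram) = 0.097267/0.201217 ≈ 0.483

With the extra evidence:
Weight on stuck control-rod sensor=true, given the evidence: 0.71*0.23 = 0.163300
Denominator P(scram | genuine neutron-flux excursion): 0.57*0.77 + 0.71*0.23 = 0.602200
P(stuck control-rod sensor | scram, genuine neutron-flux excursion) = 0.163300/0.602200 ≈ 0.271
This is intercausal reasoning (explaining away): once genuine neutron-flux excursion accounts for the scram, stuck control-rod sensor becomes less likely.

Pr[stuck control-rod sensor | scram] ≈ 0.483; Pr[stuck control-rod sensor | scram, genuine neutron-flux excursion] ≈ 0.271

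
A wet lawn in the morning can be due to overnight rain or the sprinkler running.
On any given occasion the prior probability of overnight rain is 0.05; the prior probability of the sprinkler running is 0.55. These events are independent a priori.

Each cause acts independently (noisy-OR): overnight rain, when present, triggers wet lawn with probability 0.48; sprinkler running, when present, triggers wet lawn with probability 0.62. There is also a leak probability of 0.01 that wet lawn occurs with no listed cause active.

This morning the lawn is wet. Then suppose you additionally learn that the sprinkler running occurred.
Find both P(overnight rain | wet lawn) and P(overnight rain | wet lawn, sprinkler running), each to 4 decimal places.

P(overnight rain | wet lawn) ≈ 0.0909; P(overnight rain | wet lawn, sprinkler running) ≈ 0.0636

Under noisy-OR, P(wet lawn | causes) = 1 − (1−0.01)·∏(1−qᵢ) over the active causes.
P(wet lawn) = 0.01·0.95·0.45 + 0.6238·0.95·0.55 + 0.4852·0.05·0.45 + 0.804376·0.05·0.55 = 0.004275 + 0.325935 + 0.010917 + 0.022120 = 0.363247
The overnight rain-present share is 0.010917 + 0.022120 = 0.033037.
So P(overnight rain | wet lawn) = 0.033037/0.363247 ≈ 0.0909.

Now condition on the additional information:
By total probability over both values of overnight rain:
  P(wet lawn | sprinkler running) = 0.6238*0.95 + 0.804376*0.05
        = 0.592610 + 0.040219 = 0.632829
The terms with overnight rain present sum to 0.040219, so
  P(overnight rain | wet lawn, sprinkler running) = 0.040219 / 0.632829 ≈ 0.0636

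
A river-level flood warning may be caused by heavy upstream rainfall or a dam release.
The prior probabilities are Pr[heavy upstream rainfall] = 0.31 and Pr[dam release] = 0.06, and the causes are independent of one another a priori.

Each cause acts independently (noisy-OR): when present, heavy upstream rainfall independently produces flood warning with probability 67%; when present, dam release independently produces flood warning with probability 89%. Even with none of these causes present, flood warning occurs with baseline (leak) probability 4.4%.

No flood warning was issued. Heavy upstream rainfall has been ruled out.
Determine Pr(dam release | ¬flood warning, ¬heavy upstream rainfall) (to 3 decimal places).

Under noisy-OR, P(flood warning | causes) = 1 − (1−0.044)·∏(1−qᵢ) over the active causes.
Numerator (weight on configurations with dam release): 0.10516·0.06 = 0.006310
Normalizer over all consistent configurations: 0.956·0.94 + 0.10516·0.06 = 0.904950
P(dam release | ¬flood warning, ¬heavy upstream rainfall) = 0.006310/0.904950 ≈ 0.007

Pr(dam release | ¬flood warning, ¬heavy upstream rainfall) ≈ 0.007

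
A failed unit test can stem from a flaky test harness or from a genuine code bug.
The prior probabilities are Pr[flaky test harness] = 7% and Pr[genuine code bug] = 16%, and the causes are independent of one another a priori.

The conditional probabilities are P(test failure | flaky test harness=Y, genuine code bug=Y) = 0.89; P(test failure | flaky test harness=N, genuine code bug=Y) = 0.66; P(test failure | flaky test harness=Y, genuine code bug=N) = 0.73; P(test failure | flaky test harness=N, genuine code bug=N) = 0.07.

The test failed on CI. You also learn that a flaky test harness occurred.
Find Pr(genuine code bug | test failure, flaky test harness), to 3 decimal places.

Weight on genuine code bug=true, given the evidence: 0.89*0.16 = 0.142400
Denominator P(test failure | flaky test harness): 0.73*0.84 + 0.89*0.16 = 0.755600
Posterior = 0.142400 / 0.755600 ≈ 0.188

Pr(genuine code bug | test failure, flaky test harness) ≈ 0.188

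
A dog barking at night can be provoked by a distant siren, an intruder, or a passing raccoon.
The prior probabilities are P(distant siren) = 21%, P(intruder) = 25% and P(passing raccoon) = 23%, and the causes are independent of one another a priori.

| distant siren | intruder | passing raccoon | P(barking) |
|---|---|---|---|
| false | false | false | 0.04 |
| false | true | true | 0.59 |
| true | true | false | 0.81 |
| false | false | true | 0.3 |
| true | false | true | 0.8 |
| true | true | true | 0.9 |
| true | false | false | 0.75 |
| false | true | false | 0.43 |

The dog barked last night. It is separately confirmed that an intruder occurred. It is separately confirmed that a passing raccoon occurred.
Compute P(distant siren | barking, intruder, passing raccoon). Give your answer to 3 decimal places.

Sum P(barking|·) weighted by the priors over both values of distant siren:
  P(barking | intruder, passing raccoon) = 0.59×0.79 + 0.9×0.21
        = 0.466100 + 0.189000 = 0.655100
Keeping only the distant siren-present terms gives 0.189000, so
  P(distant siren | barking, intruder, passing raccoon) = 0.189000 / 0.655100 ≈ 0.289

P(distant siren | barking, intruder, passing raccoon) ≈ 0.289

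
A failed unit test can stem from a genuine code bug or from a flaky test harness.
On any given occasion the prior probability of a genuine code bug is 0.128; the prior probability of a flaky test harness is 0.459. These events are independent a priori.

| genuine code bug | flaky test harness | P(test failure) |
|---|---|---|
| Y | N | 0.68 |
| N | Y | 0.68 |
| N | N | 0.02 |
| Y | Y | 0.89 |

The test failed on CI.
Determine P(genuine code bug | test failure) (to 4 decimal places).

For the numerator, keep only genuine code bug=true terms: 0.047089 + 0.052289 = 0.099378
The normalizing constant is 0.02*0.872*0.541 + 0.68*0.872*0.459 + 0.68*0.128*0.541 + 0.89*0.128*0.459 = 0.380982
P(genuine code bug | test failure) = 0.099378/0.380982 ≈ 0.2608

P(genuine code bug | test failure) ≈ 0.2608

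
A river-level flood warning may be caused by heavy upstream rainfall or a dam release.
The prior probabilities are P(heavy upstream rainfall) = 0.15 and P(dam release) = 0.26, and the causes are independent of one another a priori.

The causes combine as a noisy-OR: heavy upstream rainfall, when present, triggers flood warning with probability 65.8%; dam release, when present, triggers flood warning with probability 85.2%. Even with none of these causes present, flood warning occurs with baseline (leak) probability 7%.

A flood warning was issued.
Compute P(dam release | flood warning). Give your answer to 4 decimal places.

Under noisy-OR, P(flood warning | causes) = 1 − (1−0.07)·∏(1−qᵢ) over the active causes.
For the numerator, keep only dam release=true terms: 0.190582 + 0.037164 = 0.227746
Normalizer over all consistent configurations: 0.07*0.85*0.74 + 0.86236*0.85*0.26 + 0.68194*0.15*0.74 + 0.952927*0.15*0.26 = 0.347471
Posterior = 0.227746 / 0.347471 ≈ 0.6554

P(dam release | flood warning) ≈ 0.6554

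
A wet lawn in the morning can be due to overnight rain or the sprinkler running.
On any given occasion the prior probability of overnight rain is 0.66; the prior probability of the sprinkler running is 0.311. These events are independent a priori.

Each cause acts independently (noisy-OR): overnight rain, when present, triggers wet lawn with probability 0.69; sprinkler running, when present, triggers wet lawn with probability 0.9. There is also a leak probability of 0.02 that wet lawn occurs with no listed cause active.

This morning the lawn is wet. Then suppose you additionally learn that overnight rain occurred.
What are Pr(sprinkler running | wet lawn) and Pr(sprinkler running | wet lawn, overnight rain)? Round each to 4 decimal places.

Pr(sprinkler running | wet lawn) ≈ 0.4782; Pr(sprinkler running | wet lawn, overnight rain) ≈ 0.3860

Under noisy-OR, P(wet lawn | causes) = 1 − (1−0.02)·∏(1−qᵢ) over the active causes.
By total probability over the 4 (overnight rain, sprinkler running) configurations:
  P(wet lawn) = 0.02·0.34·0.689 + 0.902·0.34·0.311 + 0.6962·0.66·0.689 + 0.96962·0.66·0.311
        = 0.004685 + 0.095377 + 0.316590 + 0.199024 = 0.615676
The terms with sprinkler running present sum to 0.294401, so
  P(sprinkler running | wet lawn) = 0.294401 / 0.615676 ≈ 0.4782

Now condition on the additional information:
Enumerate both values of sprinkler running and weight by the priors:
  P(wet lawn | overnight rain) = 0.6962·0.689 + 0.96962·0.311
        = 0.479682 + 0.301552 = 0.781234
Configurations with sprinkler running contribute 0.301552, so
  P(sprinkler running | wet lawn, overnight rain) = 0.301552 / 0.781234 ≈ 0.3860
Conditioning on overnight rain lowers the posterior on sprinkler running: the classic explaining-away effect in a common-effect structure.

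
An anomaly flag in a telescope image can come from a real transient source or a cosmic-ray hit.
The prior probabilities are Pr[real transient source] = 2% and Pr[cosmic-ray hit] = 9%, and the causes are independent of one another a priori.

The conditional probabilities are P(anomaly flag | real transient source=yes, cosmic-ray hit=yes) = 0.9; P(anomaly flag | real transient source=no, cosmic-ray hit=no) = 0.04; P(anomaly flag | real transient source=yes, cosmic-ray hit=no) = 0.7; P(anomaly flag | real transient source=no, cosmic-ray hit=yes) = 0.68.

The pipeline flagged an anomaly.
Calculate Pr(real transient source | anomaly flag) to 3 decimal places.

Numerator (weight on configurations with real transient source): 0.012740 + 0.001620 = 0.014360
The normalizing constant is 0.04*0.98*0.91 + 0.68*0.98*0.09 + 0.7*0.02*0.91 + 0.9*0.02*0.09 = 0.110008
Posterior = 0.014360 / 0.110008 ≈ 0.131

Pr(real transient source | anomaly flag) ≈ 0.131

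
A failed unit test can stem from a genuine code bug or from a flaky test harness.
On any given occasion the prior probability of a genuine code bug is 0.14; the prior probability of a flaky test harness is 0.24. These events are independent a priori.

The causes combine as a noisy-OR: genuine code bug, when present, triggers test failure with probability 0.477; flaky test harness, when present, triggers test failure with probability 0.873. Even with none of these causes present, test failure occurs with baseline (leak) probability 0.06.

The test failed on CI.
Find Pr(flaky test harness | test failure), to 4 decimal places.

Under noisy-OR, P(test failure | causes) = 1 − (1−0.06)·∏(1−qᵢ) over the active causes.
For the numerator, keep only flaky test harness=true terms: 0.181760 + 0.031502 = 0.213262
The normalizing constant is 0.06*0.86*0.76 + 0.88062*0.86*0.24 + 0.50838*0.14*0.76 + 0.937564*0.14*0.24 = 0.306570
Posterior = 0.213262 / 0.306570 ≈ 0.6956

Pr(flaky test harness | test failure) ≈ 0.6956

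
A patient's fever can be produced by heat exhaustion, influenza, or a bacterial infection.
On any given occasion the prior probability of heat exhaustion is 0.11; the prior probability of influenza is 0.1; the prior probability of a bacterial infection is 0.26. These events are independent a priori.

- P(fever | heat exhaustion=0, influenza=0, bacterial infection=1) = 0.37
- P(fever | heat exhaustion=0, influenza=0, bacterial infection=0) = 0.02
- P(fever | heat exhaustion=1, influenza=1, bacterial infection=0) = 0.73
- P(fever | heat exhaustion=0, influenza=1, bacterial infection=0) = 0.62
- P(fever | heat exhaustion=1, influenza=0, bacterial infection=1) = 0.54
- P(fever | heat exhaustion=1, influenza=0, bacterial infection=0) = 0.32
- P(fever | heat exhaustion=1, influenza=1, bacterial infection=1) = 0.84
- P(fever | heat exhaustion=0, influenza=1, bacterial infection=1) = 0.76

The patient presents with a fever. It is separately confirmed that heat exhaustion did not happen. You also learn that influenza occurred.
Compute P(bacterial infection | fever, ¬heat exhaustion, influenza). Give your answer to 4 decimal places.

P(bacterial infection | fever, ¬heat exhaustion, influenza) ≈ 0.3010

Enumerate both values of bacterial infection and weight by the priors:
  P(fever | ¬heat exhaustion, influenza) = 0.62×0.74 + 0.76×0.26
        = 0.458800 + 0.197600 = 0.656400
Keeping only the bacterial infection-present terms gives 0.197600, so
  P(bacterial infection | fever, ¬heat exhaustion, influenza) = 0.197600 / 0.656400 ≈ 0.3010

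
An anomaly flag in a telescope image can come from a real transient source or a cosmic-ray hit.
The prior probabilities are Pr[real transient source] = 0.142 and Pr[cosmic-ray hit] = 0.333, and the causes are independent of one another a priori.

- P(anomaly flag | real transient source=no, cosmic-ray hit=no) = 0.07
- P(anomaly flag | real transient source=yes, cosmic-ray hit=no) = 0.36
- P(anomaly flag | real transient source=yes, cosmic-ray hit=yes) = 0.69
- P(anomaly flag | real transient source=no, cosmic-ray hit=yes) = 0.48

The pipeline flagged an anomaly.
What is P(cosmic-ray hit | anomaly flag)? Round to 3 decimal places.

P(cosmic-ray hit | anomaly flag) ≈ 0.696

P(anomaly flag) = 0.07×0.858×0.667 + 0.48×0.858×0.333 + 0.36×0.142×0.667 + 0.69×0.142×0.333 = 0.040060 + 0.137143 + 0.034097 + 0.032627 = 0.243927
Of this, 0.169770 comes from 0.137143 + 0.032627 (the cosmic-ray hit=true cases).
Hence the posterior is 0.169770/0.243927 ≈ 0.696.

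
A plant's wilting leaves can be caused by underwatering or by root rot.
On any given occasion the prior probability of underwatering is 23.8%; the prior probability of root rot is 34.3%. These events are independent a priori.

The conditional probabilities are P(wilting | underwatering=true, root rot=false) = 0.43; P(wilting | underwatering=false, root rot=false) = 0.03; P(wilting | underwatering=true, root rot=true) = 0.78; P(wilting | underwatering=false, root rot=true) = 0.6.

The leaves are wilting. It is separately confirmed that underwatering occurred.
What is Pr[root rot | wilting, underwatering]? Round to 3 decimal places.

Pr[root rot | wilting, underwatering] ≈ 0.486

For the numerator, keep only root rot=true terms: 0.78×0.343 = 0.267540
Denominator P(wilting | underwatering): 0.43×0.657 + 0.78×0.343 = 0.550050
Posterior = 0.267540 / 0.550050 ≈ 0.486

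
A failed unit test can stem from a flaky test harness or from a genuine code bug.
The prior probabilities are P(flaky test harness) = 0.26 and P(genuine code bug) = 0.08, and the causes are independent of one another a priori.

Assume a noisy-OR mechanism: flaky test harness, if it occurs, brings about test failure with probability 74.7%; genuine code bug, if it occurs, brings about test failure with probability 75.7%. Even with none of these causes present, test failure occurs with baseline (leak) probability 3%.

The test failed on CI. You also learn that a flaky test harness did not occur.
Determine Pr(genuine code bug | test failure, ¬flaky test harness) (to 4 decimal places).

Under noisy-OR, P(test failure | causes) = 1 − (1−0.03)·∏(1−qᵢ) over the active causes.
Weight on genuine code bug=true, given the evidence: 0.76429·0.08 = 0.061143
Denominator P(test failure | ¬flaky test harness): 0.03·0.92 + 0.76429·0.08 = 0.088743
P(genuine code bug | test failure, ¬flaky test harness) = 0.061143/0.088743 ≈ 0.6890

Pr(genuine code bug | test failure, ¬flaky test harness) ≈ 0.6890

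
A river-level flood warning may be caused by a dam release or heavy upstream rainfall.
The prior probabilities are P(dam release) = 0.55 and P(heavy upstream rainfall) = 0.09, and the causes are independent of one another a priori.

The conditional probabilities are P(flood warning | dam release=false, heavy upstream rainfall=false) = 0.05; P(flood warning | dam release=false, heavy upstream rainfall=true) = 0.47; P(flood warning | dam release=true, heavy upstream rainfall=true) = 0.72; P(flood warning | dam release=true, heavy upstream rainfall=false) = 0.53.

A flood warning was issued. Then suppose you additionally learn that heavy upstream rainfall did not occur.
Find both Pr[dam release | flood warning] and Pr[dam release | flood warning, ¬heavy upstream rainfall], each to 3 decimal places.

By total probability over the 4 (dam release, heavy upstream rainfall) configurations:
  P(flood warning) = 0.05×0.45×0.91 + 0.47×0.45×0.09 + 0.53×0.55×0.91 + 0.72×0.55×0.09
        = 0.020475 + 0.019035 + 0.265265 + 0.035640 = 0.340415
The terms with dam release present sum to 0.300905, so
  P(dam release | flood warning) = 0.300905 / 0.340415 ≈ 0.884

With the extra evidence:
Sum P(flood warning|·) weighted by the priors over both values of dam release:
  P(flood warning | ¬heavy upstream rainfall) = 0.05×0.45 + 0.53×0.55
        = 0.022500 + 0.291500 = 0.314000
Keeping only the dam release-present terms gives 0.291500, so
  P(dam release | flood warning, ¬heavy upstream rainfall) = 0.291500 / 0.314000 ≈ 0.928
With heavy upstream rainfall excluded, dam release must carry more of the explanatory weight for the flood warning.

Pr[dam release | flood warning] ≈ 0.884; Pr[dam release | flood warning, ¬heavy upstream rainfall] ≈ 0.928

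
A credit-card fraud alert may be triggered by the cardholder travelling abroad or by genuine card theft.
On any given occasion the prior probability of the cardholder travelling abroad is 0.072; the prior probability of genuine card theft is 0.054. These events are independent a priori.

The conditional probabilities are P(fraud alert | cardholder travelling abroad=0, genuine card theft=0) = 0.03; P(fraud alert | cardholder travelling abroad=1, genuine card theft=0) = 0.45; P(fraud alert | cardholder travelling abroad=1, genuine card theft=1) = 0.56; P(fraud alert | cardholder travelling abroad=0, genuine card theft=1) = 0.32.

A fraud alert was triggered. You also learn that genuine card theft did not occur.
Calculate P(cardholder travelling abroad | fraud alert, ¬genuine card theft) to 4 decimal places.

P(cardholder travelling abroad | fraud alert, ¬genuine card theft) ≈ 0.5378

P(fraud alert | ¬genuine card theft) = 0.03*0.928 + 0.45*0.072 = 0.027840 + 0.032400 = 0.060240
Restricting to configurations with cardholder travelling abroad present: 0.45*0.072 = 0.032400.
P(cardholder travelling abroad | fraud alert, ¬genuine card theft) = 0.032400 / 0.060240 ≈ 0.5378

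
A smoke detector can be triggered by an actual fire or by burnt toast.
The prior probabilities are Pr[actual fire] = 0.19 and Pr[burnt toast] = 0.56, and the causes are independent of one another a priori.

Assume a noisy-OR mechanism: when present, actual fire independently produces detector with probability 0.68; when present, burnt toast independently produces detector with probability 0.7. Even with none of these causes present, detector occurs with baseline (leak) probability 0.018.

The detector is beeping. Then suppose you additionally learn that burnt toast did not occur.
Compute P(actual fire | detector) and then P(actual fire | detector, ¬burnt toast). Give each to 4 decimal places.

P(actual fire | detector) ≈ 0.3202; P(actual fire | detector, ¬burnt toast) ≈ 0.8994

Under noisy-OR, P(detector | causes) = 1 − (1−0.018)·∏(1−qᵢ) over the active causes.
Weight on actual fire=true, given the evidence: 0.057330 + 0.096369 = 0.153699
Denominator P(detector): 0.018*0.81*0.44 + 0.7054*0.81*0.56 + 0.68576*0.19*0.44 + 0.905728*0.19*0.56 = 0.480083
P(actual fire | detector) = 0.153699/0.480083 ≈ 0.3202

Now condition on the additional information:
Sum P(detector|·) weighted by the priors over both values of actual fire:
  P(detector | ¬burnt toast) = 0.018·0.81 + 0.68576·0.19
        = 0.014580 + 0.130294 = 0.144874
Keeping only the actual fire-present terms gives 0.130294, so
  P(actual fire | detector, ¬burnt toast) = 0.130294 / 0.144874 ≈ 0.8994
Ruling out burnt toast raises the posterior on actual fire — the flip side of explaining away.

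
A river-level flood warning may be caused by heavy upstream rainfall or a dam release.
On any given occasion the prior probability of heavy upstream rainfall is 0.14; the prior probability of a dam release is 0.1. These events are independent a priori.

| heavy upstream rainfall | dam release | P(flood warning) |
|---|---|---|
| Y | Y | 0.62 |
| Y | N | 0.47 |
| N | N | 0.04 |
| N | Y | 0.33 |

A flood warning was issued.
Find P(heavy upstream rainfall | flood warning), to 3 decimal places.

P(heavy upstream rainfall | flood warning) ≈ 0.534

Numerator (weight on configurations with heavy upstream rainfall): 0.059220 + 0.008680 = 0.067900
Normalizer over all consistent configurations: 0.04*0.86*0.9 + 0.33*0.86*0.1 + 0.47*0.14*0.9 + 0.62*0.14*0.1 = 0.127240
Posterior = 0.067900 / 0.127240 ≈ 0.534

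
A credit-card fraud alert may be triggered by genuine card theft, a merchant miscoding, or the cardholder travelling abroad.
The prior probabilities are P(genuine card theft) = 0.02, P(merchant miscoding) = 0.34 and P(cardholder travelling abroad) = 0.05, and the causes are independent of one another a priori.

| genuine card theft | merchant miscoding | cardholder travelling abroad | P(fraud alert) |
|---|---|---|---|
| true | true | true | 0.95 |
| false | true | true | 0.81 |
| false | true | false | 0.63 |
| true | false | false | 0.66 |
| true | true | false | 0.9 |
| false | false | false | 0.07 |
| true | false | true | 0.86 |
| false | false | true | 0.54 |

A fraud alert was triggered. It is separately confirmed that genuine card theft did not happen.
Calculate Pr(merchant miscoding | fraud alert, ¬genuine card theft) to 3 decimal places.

Numerator (weight on configurations with merchant miscoding): 0.203490 + 0.013770 = 0.217260
The normalizing constant is 0.07×0.66×0.95 + 0.54×0.66×0.05 + 0.63×0.34×0.95 + 0.81×0.34×0.05 = 0.278970
P(merchant miscoding | fraud alert, ¬genuine card theft) = 0.217260/0.278970 ≈ 0.779

Pr(merchant miscoding | fraud alert, ¬genuine card theft) ≈ 0.779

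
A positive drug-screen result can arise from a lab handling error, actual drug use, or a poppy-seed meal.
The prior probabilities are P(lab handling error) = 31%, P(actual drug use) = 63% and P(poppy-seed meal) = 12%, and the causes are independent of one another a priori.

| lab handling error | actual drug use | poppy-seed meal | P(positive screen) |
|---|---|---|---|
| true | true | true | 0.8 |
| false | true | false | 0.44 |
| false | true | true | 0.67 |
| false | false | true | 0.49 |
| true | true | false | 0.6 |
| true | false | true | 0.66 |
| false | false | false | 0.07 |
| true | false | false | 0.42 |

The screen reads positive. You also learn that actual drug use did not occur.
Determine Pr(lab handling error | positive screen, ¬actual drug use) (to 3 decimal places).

Pr(lab handling error | positive screen, ¬actual drug use) ≈ 0.626

P(positive screen | ¬actual drug use) = 0.07·0.69·0.88 + 0.49·0.69·0.12 + 0.42·0.31·0.88 + 0.66·0.31·0.12 = 0.042504 + 0.040572 + 0.114576 + 0.024552 = 0.222204
Of this, 0.139128 comes from 0.114576 + 0.024552 (the lab handling error=true cases).
So P(lab handling error | positive screen, ¬actual drug use) = 0.139128/0.222204 ≈ 0.626.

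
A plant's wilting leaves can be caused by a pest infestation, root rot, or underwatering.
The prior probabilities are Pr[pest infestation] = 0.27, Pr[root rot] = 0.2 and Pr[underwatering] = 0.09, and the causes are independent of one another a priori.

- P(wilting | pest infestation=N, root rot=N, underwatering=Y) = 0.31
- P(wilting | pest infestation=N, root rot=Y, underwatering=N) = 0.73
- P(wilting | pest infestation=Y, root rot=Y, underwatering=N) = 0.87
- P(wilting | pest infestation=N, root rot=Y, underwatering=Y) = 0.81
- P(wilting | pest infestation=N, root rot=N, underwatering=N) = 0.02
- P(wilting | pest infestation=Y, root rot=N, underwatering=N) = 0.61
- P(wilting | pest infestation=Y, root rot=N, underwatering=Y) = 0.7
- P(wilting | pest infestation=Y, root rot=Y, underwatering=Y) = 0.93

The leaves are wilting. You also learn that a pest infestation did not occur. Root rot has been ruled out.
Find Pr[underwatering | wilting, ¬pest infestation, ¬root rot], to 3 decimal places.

Numerator (weight on configurations with underwatering): 0.31×0.09 = 0.027900
Denominator P(wilting | ¬pest infestation, ¬root rot): 0.02×0.91 + 0.31×0.09 = 0.046100
Posterior = 0.027900 / 0.046100 ≈ 0.605

Pr[underwatering | wilting, ¬pest infestation, ¬root rot] ≈ 0.605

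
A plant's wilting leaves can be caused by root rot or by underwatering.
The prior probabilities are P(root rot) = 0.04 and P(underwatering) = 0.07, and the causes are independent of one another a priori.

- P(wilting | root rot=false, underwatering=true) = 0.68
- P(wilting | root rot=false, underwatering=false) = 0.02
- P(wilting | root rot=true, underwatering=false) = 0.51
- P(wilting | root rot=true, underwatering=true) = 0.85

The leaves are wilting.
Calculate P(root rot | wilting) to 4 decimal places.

By total probability over the 4 (root rot, underwatering) configurations:
  P(wilting) = 0.02×0.96×0.93 + 0.68×0.96×0.07 + 0.51×0.04×0.93 + 0.85×0.04×0.07
        = 0.017856 + 0.045696 + 0.018972 + 0.002380 = 0.084904
Configurations with root rot contribute 0.021352, so
  P(root rot | wilting) = 0.021352 / 0.084904 ≈ 0.2515

P(root rot | wilting) ≈ 0.2515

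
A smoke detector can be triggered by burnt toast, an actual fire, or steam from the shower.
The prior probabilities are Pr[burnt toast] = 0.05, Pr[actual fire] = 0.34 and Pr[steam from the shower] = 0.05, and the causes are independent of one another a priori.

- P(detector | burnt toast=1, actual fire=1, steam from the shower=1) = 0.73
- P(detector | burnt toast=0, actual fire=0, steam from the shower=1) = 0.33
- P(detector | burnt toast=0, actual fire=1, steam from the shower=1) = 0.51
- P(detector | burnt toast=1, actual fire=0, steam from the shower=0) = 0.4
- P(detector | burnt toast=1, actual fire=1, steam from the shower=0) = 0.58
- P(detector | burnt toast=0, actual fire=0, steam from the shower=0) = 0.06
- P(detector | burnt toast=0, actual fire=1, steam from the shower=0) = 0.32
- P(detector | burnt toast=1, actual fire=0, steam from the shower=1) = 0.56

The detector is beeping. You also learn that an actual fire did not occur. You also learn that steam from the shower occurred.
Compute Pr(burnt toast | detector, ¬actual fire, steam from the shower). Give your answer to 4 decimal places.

P(detector | ¬actual fire, steam from the shower) = 0.33×0.95 + 0.56×0.05 = 0.313500 + 0.028000 = 0.341500
The burnt toast-present share is 0.56×0.05 = 0.028000.
So P(burnt toast | detector, ¬actual fire, steam from the shower) = 0.028000/0.341500 ≈ 0.0820.

Pr(burnt toast | detector, ¬actual fire, steam from the shower) ≈ 0.0820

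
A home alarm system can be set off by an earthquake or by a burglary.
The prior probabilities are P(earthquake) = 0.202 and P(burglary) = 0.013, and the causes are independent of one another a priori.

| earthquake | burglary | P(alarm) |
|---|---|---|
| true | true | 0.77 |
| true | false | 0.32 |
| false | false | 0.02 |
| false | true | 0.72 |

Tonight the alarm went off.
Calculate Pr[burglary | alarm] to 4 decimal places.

Enumerate the 4 (earthquake, burglary) configurations and weight by the priors:
  P(alarm) = 0.02×0.798×0.987 + 0.72×0.798×0.013 + 0.32×0.202×0.987 + 0.77×0.202×0.013
        = 0.015753 + 0.007469 + 0.063800 + 0.002022 = 0.089044
Keeping only the burglary-present terms gives 0.009491, so
  P(burglary | alarm) = 0.009491 / 0.089044 ≈ 0.1066

Pr[burglary | alarm] ≈ 0.1066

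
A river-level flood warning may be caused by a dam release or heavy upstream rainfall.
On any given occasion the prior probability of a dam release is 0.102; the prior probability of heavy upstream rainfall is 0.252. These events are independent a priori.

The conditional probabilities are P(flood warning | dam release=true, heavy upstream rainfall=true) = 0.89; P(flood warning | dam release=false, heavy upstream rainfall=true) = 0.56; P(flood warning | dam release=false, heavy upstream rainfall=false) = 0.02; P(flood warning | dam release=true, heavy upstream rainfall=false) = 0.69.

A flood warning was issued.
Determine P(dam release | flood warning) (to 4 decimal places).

P(dam release | flood warning) ≈ 0.3502

P(flood warning) = 0.02·0.898·0.748 + 0.56·0.898·0.252 + 0.69·0.102·0.748 + 0.89·0.102·0.252 = 0.013434 + 0.126726 + 0.052644 + 0.022877 = 0.215681
Of this, 0.075521 comes from 0.052644 + 0.022877 (the dam release=true cases).
Hence the posterior is 0.075521/0.215681 ≈ 0.3502.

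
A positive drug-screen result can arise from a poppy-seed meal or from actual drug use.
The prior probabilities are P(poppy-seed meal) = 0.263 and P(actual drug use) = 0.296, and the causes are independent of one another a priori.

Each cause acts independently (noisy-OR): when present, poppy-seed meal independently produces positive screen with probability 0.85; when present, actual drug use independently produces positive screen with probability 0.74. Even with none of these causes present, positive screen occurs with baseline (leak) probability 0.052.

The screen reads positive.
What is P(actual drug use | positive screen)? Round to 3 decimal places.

P(actual drug use | positive screen) ≈ 0.563

Under noisy-OR, P(positive screen | causes) = 1 − (1−0.052)·∏(1−qᵢ) over the active causes.
By total probability over the 4 (poppy-seed meal, actual drug use) configurations:
  P(positive screen) = 0.052·0.737·0.704 + 0.75352·0.737·0.296 + 0.8578·0.263·0.704 + 0.963028·0.263·0.296
        = 0.026980 + 0.164382 + 0.158823 + 0.074970 = 0.425155
The terms with actual drug use present sum to 0.239352, so
  P(actual drug use | positive screen) = 0.239352 / 0.425155 ≈ 0.563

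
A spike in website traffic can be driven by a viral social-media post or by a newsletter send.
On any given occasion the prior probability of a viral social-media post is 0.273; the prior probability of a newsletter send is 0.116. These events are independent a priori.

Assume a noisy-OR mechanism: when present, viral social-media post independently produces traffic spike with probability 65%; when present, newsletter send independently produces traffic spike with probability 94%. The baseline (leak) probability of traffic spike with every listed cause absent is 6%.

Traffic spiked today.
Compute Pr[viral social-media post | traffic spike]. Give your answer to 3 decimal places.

Under noisy-OR, P(traffic spike | causes) = 1 − (1−0.06)·∏(1−qᵢ) over the active causes.
By total probability over the 4 (viral social-media post, newsletter send) configurations:
  P(traffic spike) = 0.06*0.727*0.884 + 0.9436*0.727*0.116 + 0.671*0.273*0.884 + 0.98026*0.273*0.116
        = 0.038560 + 0.079576 + 0.161934 + 0.031043 = 0.311113
The terms with viral social-media post present sum to 0.192977, so
  P(viral social-media post | traffic spike) = 0.192977 / 0.311113 ≈ 0.620

Pr[viral social-media post | traffic spike] ≈ 0.620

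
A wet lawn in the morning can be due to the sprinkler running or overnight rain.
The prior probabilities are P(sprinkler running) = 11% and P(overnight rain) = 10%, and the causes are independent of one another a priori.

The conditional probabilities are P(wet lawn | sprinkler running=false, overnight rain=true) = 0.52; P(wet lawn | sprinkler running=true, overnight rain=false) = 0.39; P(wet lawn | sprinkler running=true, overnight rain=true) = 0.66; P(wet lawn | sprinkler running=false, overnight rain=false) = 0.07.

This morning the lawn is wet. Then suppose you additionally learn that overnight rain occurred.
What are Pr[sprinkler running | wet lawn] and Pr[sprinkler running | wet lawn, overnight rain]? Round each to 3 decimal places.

Pr[sprinkler running | wet lawn] ≈ 0.309; Pr[sprinkler running | wet lawn, overnight rain] ≈ 0.136

P(wet lawn) = 0.07*0.89*0.9 + 0.52*0.89*0.1 + 0.39*0.11*0.9 + 0.66*0.11*0.1 = 0.056070 + 0.046280 + 0.038610 + 0.007260 = 0.148220
Restricting to configurations with sprinkler running present: 0.038610 + 0.007260 = 0.045870.
P(sprinkler running | wet lawn) = 0.045870 / 0.148220 ≈ 0.309

Now condition on the additional information:
P(wet lawn | overnight rain) = 0.52*0.89 + 0.66*0.11 = 0.462800 + 0.072600 = 0.535400
Of this, 0.072600 comes from 0.66*0.11 (the sprinkler running=true cases).
P(sprinkler running | wet lawn, overnight rain) = 0.072600 / 0.535400 ≈ 0.136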